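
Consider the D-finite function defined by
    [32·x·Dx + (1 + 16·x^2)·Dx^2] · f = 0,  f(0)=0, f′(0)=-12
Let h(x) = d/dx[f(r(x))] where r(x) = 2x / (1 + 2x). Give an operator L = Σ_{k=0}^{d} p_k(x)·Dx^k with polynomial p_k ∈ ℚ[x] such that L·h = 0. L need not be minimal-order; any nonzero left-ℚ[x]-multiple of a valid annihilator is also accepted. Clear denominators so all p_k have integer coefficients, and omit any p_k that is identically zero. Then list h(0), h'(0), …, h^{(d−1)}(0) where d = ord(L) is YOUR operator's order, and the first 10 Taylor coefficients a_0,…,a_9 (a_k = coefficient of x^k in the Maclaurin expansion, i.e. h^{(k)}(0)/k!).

L = (4 + 136·x) + (1 + 4·x + 68·x^2)·Dx  (order 1).
h: a_k = -24, 96, 1248, -11520, -38784, 938496, -1116672, -59351040, 313337856, 2782519296, …
ICs: h(0) = -24.

f: a_k = 0, -12, 0, 64, 0, -3072/5, 0, 49152/7, 0, -262144/3, …
Substitute x→r, Dx→(1/r')Dx; clear ⇒ L₀.
Derive L from L₀ (diff closure).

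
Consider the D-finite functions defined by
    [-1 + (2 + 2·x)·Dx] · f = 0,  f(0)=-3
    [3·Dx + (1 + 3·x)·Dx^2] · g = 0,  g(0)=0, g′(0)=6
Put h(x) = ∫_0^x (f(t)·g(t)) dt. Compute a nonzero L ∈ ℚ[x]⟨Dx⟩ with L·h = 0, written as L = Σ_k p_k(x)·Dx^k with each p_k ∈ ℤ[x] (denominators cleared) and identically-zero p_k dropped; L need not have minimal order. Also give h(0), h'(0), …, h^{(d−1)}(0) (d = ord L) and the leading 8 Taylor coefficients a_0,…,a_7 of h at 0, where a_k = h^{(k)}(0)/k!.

f: a_k = -3, -3/2, 3/8, -3/16, 15/128, -21/256, 63/1024, -99/2048, …
g: a_k = 0, 6, -9, 18, -81/2, 486/5, -243, 4374/7, …
h₀=f·g: eliminate ⇒ L₀, order ≤ 1·2.
∫: right-multiply L₀ by Dx.
L = (-3 + 3·x)·Dx + (8 + 8·x)·Dx^2 + (4 + 20·x + 28·x^2 + 12·x^3)·Dx^3  (order 3).
h: a_k = 0, 0, -9, 6, -153/16, 18, -23649/640, 180189/2240, …
ICs: h(0) = 0, h′(0) = 0, h′′(0) = -18.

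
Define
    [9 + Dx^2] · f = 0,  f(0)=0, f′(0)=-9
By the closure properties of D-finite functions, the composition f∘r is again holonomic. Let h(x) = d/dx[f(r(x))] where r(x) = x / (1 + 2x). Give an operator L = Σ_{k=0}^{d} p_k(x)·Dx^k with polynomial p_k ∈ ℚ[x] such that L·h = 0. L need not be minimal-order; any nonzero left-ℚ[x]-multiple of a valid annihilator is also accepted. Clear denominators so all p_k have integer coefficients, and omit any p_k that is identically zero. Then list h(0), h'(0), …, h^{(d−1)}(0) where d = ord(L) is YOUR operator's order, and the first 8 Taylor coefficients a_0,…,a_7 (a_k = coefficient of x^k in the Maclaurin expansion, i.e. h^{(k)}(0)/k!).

L = (33 + 96·x + 96·x^2) + (12 + 72·x + 144·x^2 + 96·x^3)·Dx + (1 + 8·x + 24·x^2 + 32·x^3 + 16·x^4)·Dx^2  (order 2).
h: a_k = -9, 36, -135/2, -36, 6957/8, -8775/2, 1288449/80, -249489/5, …
ICs: h(0) = -9, h′(0) = 36.

f: a_k = 0, -9, 0, 27/2, 0, -243/40, 0, 729/560, …
L₀ from L_f via x↦r, Dx↦r'^{-1}Dx.
h=h₀': d/dx-closure on L₀ ⇒ L.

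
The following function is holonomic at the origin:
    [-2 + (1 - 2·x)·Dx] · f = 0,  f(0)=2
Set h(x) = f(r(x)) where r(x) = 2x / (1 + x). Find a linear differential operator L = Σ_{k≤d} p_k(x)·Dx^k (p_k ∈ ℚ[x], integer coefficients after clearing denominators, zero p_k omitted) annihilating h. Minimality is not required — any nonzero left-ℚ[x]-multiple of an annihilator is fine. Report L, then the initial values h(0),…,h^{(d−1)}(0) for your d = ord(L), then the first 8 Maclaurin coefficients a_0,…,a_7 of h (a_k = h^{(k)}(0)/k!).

L = 4 + (-1 + 2·x + 3·x^2)·Dx  (order 1).
h: a_k = 2, 8, 24, 72, 216, 648, 1944, 5832, …
ICs: h(0) = 2.

f: a_k = 2, 4, 8, 16, 32, 64, 128, 256, …
L₀ from L_f via x↦r, Dx↦r'^{-1}Dx.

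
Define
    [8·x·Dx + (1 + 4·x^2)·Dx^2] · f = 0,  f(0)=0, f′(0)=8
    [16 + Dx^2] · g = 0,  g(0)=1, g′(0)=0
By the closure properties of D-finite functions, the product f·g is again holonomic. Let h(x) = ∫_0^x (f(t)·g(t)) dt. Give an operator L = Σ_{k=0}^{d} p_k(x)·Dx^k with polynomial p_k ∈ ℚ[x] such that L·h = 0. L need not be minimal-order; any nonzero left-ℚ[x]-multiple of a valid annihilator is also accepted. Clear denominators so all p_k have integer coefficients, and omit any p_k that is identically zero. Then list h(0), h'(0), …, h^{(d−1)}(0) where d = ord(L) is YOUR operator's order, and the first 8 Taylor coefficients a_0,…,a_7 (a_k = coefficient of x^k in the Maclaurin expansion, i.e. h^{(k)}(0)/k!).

f: a_k = 0, 8, 0, -32/3, 0, 128/5, 0, -512/7, …
g: a_k = 1, 0, -8, 0, 32/3, 0, -256/45, 0, …
L₀ := L_f ⊗_s L_g (sym. prod.), ord ≤ 4.
h=∫₀ˣh₀: take L = L₀·Dx.
L = (2560 + 29696·x^2 + 118784·x^4 + 262144·x^6 + 262144·x^8)·Dx + (1536·x + 14336·x^3 + 49152·x^5 + 65536·x^7)·Dx^2 + (240 + 3008·x^2 + 13824·x^4 + 32768·x^6 + 32768·x^8)·Dx^3 + (96·x + 896·x^3 + 3072·x^5 + 4096·x^7)·Dx^4 + (5 + 72·x^2 + 400·x^4 + 1024·x^6 + 1024·x^8)·Dx^5  (order 5).
h: a_k = 0, 0, 4, 0, -56/3, 0, 1472/45, 0, …
ICs: h(0) = 0, h′(0) = 0, h′′(0) = 8, h′′′(0) = 0, h′′′′(0) = -448.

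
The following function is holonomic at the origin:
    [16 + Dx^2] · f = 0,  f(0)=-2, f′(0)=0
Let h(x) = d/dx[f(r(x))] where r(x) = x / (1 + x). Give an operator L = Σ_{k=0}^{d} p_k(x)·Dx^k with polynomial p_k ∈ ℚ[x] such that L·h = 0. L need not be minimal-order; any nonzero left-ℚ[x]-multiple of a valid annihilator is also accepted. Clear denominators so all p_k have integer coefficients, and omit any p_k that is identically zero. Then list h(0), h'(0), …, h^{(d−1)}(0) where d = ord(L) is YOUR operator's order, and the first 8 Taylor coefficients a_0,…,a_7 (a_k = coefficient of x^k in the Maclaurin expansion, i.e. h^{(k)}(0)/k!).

L = (22 + 12·x + 6·x^2) + (6 + 18·x + 18·x^2 + 6·x^3)·Dx + (1 + 4·x + 6·x^2 + 4·x^3 + x^4)·Dx^2  (order 2).
h: a_k = 0, 32, -96, 320/3, 320/3, -10976/15, 9184/5, -201088/63, …
ICs: h(0) = 0, h′(0) = 32.

f: a_k = -2, 0, 16, 0, -64/3, 0, 512/45, 0, …
f∘r: x↦r, Dx↦Dx/r' in L_f ⇒ L₀.
h=h₀': d/dx-closure on L₀ ⇒ L.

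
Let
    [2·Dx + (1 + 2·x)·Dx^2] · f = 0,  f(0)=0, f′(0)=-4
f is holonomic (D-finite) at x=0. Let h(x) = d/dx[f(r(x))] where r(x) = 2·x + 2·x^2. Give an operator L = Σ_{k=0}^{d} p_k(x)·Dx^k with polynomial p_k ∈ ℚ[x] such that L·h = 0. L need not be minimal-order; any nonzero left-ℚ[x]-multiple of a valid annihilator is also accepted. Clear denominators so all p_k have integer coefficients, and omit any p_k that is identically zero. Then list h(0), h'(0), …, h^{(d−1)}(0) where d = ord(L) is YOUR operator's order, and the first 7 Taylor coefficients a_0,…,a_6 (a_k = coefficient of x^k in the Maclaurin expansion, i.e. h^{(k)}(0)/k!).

L = 2 + (1 + 2·x)·Dx  (order 1).
h: a_k = -8, 16, -32, 64, -128, 256, -512, …
ICs: h(0) = -8.

f: a_k = 0, -4, 4, -16/3, 8, -64/5, 64/3, …
L₀ from L_f via x↦r, Dx↦r'^{-1}Dx.
h₀' ⇒ L via d/dx closure of L₀.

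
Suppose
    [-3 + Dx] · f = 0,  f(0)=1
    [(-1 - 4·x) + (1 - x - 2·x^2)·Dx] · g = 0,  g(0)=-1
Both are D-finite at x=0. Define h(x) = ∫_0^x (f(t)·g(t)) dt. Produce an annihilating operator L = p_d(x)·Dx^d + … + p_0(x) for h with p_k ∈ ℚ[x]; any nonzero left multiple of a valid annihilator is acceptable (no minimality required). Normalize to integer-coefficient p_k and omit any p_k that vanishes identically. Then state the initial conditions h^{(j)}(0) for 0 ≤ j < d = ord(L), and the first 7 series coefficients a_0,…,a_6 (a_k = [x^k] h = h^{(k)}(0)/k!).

f: a_k = 1, 3, 9/2, 9/2, 27/8, 81/40, 81/80, …
g: a_k = -1, -1, -3, -5, -11, -21, -43, …
L₀ := L_f ⊗_s L_g (sym. prod.), ord ≤ 1.
h=∫₀ˣh₀: take L = L₀·Dx.
L = (4 + x - 6·x^2)·Dx + (-1 + x + 2·x^2)·Dx^2  (order 2).
h: a_k = 0, -1, -2, -7/2, -23/4, -379/40, -159/10, …
ICs: h(0) = 0, h′(0) = -1.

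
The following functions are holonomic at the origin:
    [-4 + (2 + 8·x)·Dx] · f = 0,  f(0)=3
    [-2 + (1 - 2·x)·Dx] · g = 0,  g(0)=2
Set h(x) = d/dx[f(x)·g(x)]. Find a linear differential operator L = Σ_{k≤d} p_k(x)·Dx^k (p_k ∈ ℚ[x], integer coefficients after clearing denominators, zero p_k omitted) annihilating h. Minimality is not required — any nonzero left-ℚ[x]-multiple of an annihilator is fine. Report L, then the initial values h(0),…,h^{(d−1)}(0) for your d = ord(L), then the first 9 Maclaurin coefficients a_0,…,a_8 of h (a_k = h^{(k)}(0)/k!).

L = (3 + 24·x + 12·x^2) + (-1 - 3·x + 6·x^2 + 8·x^3)·Dx  (order 1).
h: a_k = 24, 72, 288, 528, 2160, 2160, 16128, -4320, 144720, …
ICs: h(0) = 24.

f: a_k = 3, 6, -6, 12, -30, 84, -252, 792, -2574, …
g: a_k = 2, 4, 8, 16, 32, 64, 128, 256, 512, …
h₀=f·g: eliminate ⇒ L₀, order ≤ 1·1.
Derive L from L₀ (diff closure).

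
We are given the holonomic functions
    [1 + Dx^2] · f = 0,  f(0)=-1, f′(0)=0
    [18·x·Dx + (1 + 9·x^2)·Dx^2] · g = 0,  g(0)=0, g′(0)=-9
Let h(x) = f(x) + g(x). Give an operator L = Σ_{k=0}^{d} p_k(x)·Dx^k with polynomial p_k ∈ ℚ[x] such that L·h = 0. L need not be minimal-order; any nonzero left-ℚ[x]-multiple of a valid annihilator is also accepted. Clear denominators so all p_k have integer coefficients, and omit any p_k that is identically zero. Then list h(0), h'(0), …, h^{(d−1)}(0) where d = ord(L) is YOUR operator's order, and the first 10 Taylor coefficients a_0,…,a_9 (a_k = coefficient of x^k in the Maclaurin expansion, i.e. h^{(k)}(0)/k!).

L = (-1926·x + 17820·x^3 + 1458·x^5)·Dx + (-17 + 351·x^2 + 4617·x^4 + 729·x^6)·Dx^2 + (-1926·x + 17820·x^3 + 1458·x^5)·Dx^3 + (-17 + 351·x^2 + 4617·x^4 + 729·x^6)·Dx^4  (order 4).
h: a_k = -1, -9, 1/2, 27, -1/24, -729/5, 1/720, 6561/7, -1/40320, -6561, …
ICs: h(0) = -1, h′(0) = -9, h′′(0) = 1, h′′′(0) = 162.

f: a_k = -1, 0, 1/2, 0, -1/24, 0, 1/720, 0, -1/40320, 0, …
g: a_k = 0, -9, 0, 27, 0, -729/5, 0, 6561/7, 0, -6561, …
h₀=f+g: left-lcm gives L₀, ord ≤ 4.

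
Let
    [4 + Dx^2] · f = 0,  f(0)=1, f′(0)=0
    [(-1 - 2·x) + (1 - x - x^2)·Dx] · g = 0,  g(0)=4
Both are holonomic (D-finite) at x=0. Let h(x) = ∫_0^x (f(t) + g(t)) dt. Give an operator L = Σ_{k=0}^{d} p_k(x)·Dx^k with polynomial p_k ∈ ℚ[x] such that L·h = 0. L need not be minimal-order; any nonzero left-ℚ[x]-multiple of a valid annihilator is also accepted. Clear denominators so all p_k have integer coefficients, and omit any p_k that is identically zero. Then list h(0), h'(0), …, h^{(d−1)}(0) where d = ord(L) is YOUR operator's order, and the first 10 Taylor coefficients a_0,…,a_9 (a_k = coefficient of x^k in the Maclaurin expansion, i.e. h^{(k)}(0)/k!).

f: a_k = 1, 0, -2, 0, 2/3, 0, -4/45, 0, 2/315, 0, …
g: a_k = 4, 4, 8, 12, 20, 32, 52, 84, 136, 220, …
Weyl lclm of L_f,L_g ⇒ L₀ (ord ≤ 3).
∫: right-multiply L₀ by Dx.
L = (-44 - 96·x - 32·x^2 - 48·x^3 - 40·x^4 - 16·x^5)·Dx + (16 - 20·x - 8·x^2 + 16·x^3 - 12·x^4 - 24·x^5 - 8·x^6)·Dx^2 + (-11 - 24·x - 8·x^2 - 12·x^3 - 10·x^4 - 4·x^5)·Dx^3 + (4 - 5·x - 2·x^2 + 4·x^3 - 3·x^4 - 6·x^5 - 2·x^6)·Dx^4  (order 4).
h: a_k = 0, 5, 2, 2, 3, 62/15, 16/3, 2336/315, 21/2, 42842/2835, …
ICs: h(0) = 0, h′(0) = 5, h′′(0) = 4, h′′′(0) = 12.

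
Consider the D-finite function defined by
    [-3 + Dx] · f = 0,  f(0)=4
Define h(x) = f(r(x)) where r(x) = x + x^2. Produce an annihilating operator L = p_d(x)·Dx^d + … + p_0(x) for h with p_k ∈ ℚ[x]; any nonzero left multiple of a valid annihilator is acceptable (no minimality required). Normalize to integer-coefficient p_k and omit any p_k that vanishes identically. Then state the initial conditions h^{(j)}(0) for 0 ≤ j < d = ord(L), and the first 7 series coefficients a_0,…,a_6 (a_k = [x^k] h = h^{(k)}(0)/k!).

L = (-3 - 6·x) + Dx  (order 1).
h: a_k = 4, 12, 30, 54, 171/2, 1161/10, 2871/20, …
ICs: h(0) = 4.

f: a_k = 4, 12, 18, 18, 27/2, 81/10, 81/20, …
h₀=f(r): pull back L_f along r ⇒ L₀.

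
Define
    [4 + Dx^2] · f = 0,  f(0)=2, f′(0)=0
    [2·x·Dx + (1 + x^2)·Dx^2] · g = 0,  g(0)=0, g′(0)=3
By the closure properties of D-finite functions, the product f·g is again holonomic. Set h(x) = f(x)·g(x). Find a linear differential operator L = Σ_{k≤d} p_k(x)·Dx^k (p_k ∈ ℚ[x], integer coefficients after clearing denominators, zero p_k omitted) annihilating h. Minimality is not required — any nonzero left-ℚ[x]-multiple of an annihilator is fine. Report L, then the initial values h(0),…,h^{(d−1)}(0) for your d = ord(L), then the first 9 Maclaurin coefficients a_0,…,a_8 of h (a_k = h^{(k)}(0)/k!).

L = (160 + 464·x^2 + 464·x^4 + 256·x^6 + 64·x^8) + (96·x + 224·x^3 + 192·x^5 + 64·x^7)·Dx + (60 + 188·x^2 + 216·x^4 + 128·x^6 + 32·x^8)·Dx^2 + (24·x + 56·x^3 + 48·x^5 + 16·x^7)·Dx^3 + (5 + 18·x^2 + 25·x^4 + 16·x^6 + 4·x^8)·Dx^4  (order 4).
h: a_k = 0, 6, 0, -14, 0, 46/5, 0, -538/105, 0, …
ICs: h(0) = 0, h′(0) = 6, h′′(0) = 0, h′′′(0) = -84.

f: a_k = 2, 0, -4, 0, 4/3, 0, -8/45, 0, 4/315, …
g: a_k = 0, 3, 0, -1, 0, 3/5, 0, -3/7, 0, …
Sym-product of L_f,L_g gives L₀ (≤ ord 4).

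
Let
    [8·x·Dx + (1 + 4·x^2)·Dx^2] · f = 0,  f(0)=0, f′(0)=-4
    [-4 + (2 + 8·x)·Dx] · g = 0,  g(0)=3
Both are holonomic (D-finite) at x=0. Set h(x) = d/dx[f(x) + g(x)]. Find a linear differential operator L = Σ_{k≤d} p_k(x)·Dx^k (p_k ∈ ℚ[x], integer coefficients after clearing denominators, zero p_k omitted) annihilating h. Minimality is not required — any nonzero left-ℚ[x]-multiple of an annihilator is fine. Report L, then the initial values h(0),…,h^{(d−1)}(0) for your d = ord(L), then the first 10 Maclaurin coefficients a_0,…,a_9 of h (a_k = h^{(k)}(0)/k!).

f: a_k = 0, -4, 0, 16/3, 0, -64/5, 0, 256/7, 0, -1024/9, …
g: a_k = 3, 6, -6, 12, -30, 84, -252, 792, -2574, 8580, …
Sum ⇒ L₀ = lclm(L_f,L_g) in ℚ(x)⟨Dx⟩.
h=h₀': d/dx-closure on L₀ ⇒ L.
L = (-8 - 80·x + 96·x^2 + 192·x^3) + (-10 - 32·x - 64·x^2 + 384·x^3 + 672·x^4)·Dx + (-1 + 24·x^2 + 48·x^3 + 112·x^4 + 192·x^5)·Dx^2  (order 2).
h: a_k = 2, -12, 52, -120, 356, -1512, 5800, -20592, 76196, -291720, …
ICs: h(0) = 2, h′(0) = -12.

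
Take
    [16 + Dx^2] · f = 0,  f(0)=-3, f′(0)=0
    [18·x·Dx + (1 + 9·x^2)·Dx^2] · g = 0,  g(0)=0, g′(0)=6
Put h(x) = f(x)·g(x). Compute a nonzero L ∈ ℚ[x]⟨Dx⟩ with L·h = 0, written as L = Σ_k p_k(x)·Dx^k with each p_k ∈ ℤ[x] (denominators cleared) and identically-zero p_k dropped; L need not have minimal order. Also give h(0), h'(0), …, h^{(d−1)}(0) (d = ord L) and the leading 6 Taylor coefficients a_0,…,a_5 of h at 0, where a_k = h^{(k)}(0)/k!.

f: a_k = -3, 0, 24, 0, -32, 0, …
g: a_k = 0, 6, 0, -18, 0, 486/5, …
f·g: L₀ = L_f ⊗_s L_g, ord ≤ 2·2.
L = (20800 + 494784·x^2 + 2923776·x^4 + 11943936·x^6 + 26873856·x^8) + (19584·x + 342144·x^3 + 2239488·x^5 + 6718464·x^7)·Dx + (1700 + 42732·x^2 + 318816·x^4 + 1492992·x^6 + 3359232·x^8)·Dx^2 + (1224·x + 21384·x^3 + 139968·x^5 + 419904·x^7)·Dx^3 + (25 + 738·x^2 + 8505·x^4 + 46656·x^6 + 104976·x^8)·Dx^4  (order 4).
h: a_k = 0, -18, 0, 198, 0, -4578/5, …
ICs: h(0) = 0, h′(0) = -18, h′′(0) = 0, h′′′(0) = 1188.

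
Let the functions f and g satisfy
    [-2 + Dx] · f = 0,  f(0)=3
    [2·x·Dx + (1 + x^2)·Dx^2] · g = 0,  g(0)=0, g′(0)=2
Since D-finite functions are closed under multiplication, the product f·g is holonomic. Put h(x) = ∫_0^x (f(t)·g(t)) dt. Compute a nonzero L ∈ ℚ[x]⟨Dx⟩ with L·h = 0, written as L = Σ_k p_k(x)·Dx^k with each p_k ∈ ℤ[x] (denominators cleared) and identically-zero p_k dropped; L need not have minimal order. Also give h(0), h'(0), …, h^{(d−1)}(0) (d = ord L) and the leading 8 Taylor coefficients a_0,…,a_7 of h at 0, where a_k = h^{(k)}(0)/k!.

L = (4 - 4·x + 4·x^2)·Dx + (-4 + 2·x - 4·x^2)·Dx^2 + (1 + x^2)·Dx^3  (order 3).
h: a_k = 0, 0, 3, 4, 5/2, 4/5, 1/5, 4/21, …
ICs: h(0) = 0, h′(0) = 0, h′′(0) = 6.

f: a_k = 3, 6, 6, 4, 2, 4/5, 4/15, 8/105, …
g: a_k = 0, 2, 0, -2/3, 0, 2/5, 0, -2/7, …
Sym-product of L_f,L_g gives L₀ (≤ ord 2).
h=∫₀ˣh₀: take L = L₀·Dx.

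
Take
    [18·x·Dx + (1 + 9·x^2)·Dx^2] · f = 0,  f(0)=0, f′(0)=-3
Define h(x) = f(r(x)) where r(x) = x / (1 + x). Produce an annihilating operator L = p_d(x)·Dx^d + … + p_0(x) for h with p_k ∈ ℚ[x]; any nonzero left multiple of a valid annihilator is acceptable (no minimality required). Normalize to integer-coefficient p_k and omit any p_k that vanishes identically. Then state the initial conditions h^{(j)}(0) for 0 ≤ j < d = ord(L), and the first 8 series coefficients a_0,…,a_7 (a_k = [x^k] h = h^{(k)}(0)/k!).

L = (2 + 20·x)·Dx + (1 + 2·x + 10·x^2)·Dx^2  (order 2).
h: a_k = 0, -3, 3, 6, -24, 12/5, 156, -1992/7, …
ICs: h(0) = 0, h′(0) = -3.

f: a_k = 0, -3, 0, 9, 0, -243/5, 0, 2187/7, …
Change of var in L_f (x↦r) gives L₀.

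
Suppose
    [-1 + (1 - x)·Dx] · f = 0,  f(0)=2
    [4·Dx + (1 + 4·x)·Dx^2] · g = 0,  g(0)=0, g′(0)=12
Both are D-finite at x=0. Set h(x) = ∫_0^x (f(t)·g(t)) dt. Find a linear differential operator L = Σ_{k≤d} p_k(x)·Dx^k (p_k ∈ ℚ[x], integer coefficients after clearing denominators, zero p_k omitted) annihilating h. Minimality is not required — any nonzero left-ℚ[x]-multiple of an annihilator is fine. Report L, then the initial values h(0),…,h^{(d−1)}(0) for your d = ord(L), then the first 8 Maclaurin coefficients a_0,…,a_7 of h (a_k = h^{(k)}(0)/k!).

L = 4·Dx + (-2 + 12·x)·Dx^2 + (-1 - 3·x + 4·x^2)·Dx^3  (order 3).
h: a_k = 0, 0, 12, -8, 26, -56, 2372/15, -2248/5, …
ICs: h(0) = 0, h′(0) = 0, h′′(0) = 24.

f: a_k = 2, 2, 2, 2, 2, 2, 2, 2, …
g: a_k = 0, 12, -24, 64, -192, 3072/5, -2048, 49152/7, …
L₀ := L_f ⊗_s L_g (sym. prod.), ord ≤ 2.
Integrate: L := L₀·Dx.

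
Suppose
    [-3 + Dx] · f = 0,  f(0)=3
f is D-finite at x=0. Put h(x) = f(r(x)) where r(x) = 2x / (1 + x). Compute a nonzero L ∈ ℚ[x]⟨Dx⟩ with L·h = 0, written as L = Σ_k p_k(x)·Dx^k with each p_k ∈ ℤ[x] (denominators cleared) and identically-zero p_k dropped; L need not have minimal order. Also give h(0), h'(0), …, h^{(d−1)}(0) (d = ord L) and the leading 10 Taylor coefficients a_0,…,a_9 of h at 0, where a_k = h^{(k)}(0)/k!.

L = -6 + (1 + 2·x + x^2)·Dx  (order 1).
h: a_k = 3, 18, 36, 18, -18, -18/5, 72/5, -342/35, -36/35, 306/35, …
ICs: h(0) = 3.

f: a_k = 3, 9, 27/2, 27/2, 81/8, 243/40, 243/80, 729/560, 2187/4480, 729/4480, …
f∘r: x↦r, Dx↦Dx/r' in L_f ⇒ L₀.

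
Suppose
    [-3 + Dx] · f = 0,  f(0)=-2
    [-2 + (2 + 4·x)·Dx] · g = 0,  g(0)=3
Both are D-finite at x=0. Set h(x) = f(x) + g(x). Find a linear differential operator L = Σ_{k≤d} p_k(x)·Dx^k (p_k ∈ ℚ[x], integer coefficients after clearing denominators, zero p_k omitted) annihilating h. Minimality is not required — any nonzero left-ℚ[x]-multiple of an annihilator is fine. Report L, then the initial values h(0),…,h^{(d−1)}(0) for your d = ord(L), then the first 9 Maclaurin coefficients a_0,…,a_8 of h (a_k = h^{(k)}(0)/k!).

L = (12 + 18·x) + (-10 - 36·x - 36·x^2)·Dx + (2 + 10·x + 12·x^2)·Dx^2  (order 2).
h: a_k = 1, -3, -21/2, -15/2, -69/8, -57/40, -477/80, 2979/560, -46503/4480, …
ICs: h(0) = 1, h′(0) = -3.

f: a_k = -2, -6, -9, -9, -27/4, -81/20, -81/40, -243/280, -729/2240, …
g: a_k = 3, 3, -3/2, 3/2, -15/8, 21/8, -63/16, 99/16, -1287/128, …
Weyl lclm of L_f,L_g ⇒ L₀ (ord ≤ 2).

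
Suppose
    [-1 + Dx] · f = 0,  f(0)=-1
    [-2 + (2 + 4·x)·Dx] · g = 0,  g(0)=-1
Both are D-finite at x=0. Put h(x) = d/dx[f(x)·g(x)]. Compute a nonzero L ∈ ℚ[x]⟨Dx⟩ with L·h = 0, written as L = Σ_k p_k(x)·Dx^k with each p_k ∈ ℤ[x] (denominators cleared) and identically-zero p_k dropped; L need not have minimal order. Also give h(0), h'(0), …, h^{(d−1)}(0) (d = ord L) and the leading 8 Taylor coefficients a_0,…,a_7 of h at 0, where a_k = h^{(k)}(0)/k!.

f: a_k = -1, -1, -1/2, -1/6, -1/24, -1/120, -1/720, -1/5040, …
g: a_k = -1, -1, 1/2, -1/2, 5/8, -7/8, 21/16, -33/16, …
Product ⇒ symmetric product L₀, ord ≤ 1.
Differentiate: ansatz ord ≤ ord L₀ ⇒ L.
L = (1 + 4·x + 2·x^2) + (-1 - 3·x - 2·x^2)·Dx  (order 1).
h: a_k = 2, 2, 2, -2/3, 7/3, -61/15, 347/45, -4591/315, …
ICs: h(0) = 2.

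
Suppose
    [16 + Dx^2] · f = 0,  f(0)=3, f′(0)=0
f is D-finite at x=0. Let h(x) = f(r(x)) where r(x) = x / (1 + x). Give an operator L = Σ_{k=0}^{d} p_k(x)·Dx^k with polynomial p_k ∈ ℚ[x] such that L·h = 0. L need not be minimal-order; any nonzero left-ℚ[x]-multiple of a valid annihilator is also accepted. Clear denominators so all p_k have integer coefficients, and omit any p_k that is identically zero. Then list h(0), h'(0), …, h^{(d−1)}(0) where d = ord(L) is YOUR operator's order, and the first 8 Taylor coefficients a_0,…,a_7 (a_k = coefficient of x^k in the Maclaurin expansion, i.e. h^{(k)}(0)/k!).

L = 16 + (2 + 6·x + 6·x^2 + 2·x^3)·Dx + (1 + 4·x + 6·x^2 + 4·x^3 + x^4)·Dx^2  (order 2).
h: a_k = 3, 0, -24, 48, -40, -32, 2744/15, -1968/5, …
ICs: h(0) = 3, h′(0) = 0.

f: a_k = 3, 0, -24, 0, 32, 0, -256/15, 0, …
L₀ from L_f via x↦r, Dx↦r'^{-1}Dx.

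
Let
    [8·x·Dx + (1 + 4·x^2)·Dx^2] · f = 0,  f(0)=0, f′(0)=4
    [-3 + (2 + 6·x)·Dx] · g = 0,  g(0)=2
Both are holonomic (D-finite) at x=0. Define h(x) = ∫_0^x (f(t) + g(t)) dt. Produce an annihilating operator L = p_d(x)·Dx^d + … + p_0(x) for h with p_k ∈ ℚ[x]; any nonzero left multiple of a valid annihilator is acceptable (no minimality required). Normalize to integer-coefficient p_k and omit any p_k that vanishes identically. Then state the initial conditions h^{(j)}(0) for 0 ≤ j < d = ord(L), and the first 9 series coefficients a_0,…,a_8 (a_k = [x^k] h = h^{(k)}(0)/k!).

f: a_k = 0, 4, 0, -16/3, 0, 64/5, 0, -256/7, 0, …
g: a_k = 2, 3, -9/4, 27/8, -405/64, 1701/128, -15309/512, 72171/1024, -2814669/16384, …
L₀ := lclm(L_f,L_g); ord L₀ ≤ 2+1.
h=∫h₀ ⇒ L = L₀·Dx.
L = (-48 - 360·x + 576·x^2 + 864·x^3)·Dx^2 + (-59 - 192·x - 120·x^2 + 2304·x^3 + 3024·x^4)·Dx^3 + (-6 + 14·x + 144·x^2 + 272·x^3 + 672·x^4 + 864·x^5)·Dx^4  (order 4).
h: a_k = 0, 2, 7/2, -3/4, -47/96, -81/64, 16697/3840, -2187/512, 243053/57344, …
ICs: h(0) = 0, h′(0) = 2, h′′(0) = 7, h′′′(0) = -9/2.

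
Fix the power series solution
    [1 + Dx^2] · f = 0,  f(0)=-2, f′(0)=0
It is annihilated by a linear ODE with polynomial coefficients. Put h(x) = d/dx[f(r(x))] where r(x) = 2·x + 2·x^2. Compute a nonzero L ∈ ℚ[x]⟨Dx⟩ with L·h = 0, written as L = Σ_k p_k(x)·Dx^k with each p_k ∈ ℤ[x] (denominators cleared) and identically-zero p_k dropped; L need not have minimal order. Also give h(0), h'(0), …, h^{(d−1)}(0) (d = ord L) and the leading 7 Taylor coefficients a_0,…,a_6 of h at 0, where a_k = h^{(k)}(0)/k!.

f: a_k = -2, 0, 1, 0, -1/12, 0, 1/360, …
Change of var in L_f (x↦r) gives L₀.
h=h₀': d/dx-closure on L₀ ⇒ L.
L = (16 + 32·x + 96·x^2 + 128·x^3 + 64·x^4) + (-6 - 12·x)·Dx + (1 + 4·x + 4·x^2)·Dx^2  (order 2).
h: a_k = 0, 8, 24, 32/3, -80/3, -704/15, -448/15, …
ICs: h(0) = 0, h′(0) = 8.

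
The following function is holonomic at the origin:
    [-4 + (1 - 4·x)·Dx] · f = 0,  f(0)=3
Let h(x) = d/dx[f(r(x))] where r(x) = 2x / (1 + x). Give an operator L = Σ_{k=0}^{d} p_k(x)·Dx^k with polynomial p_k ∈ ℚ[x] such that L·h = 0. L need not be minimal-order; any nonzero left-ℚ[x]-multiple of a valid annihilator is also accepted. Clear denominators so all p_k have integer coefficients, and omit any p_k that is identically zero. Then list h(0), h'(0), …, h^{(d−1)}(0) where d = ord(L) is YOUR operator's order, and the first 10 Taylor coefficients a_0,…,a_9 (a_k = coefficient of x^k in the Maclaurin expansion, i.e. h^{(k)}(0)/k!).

f: a_k = 3, 12, 48, 192, 768, 3072, 12288, 49152, 196608, 786432, …
Substitute x→r, Dx→(1/r')Dx; clear ⇒ L₀.
Derive L from L₀ (diff closure).
L = 14 + (-1 + 7·x)·Dx  (order 1).
h: a_k = 24, 336, 3528, 32928, 288120, 2420208, 19765032, 158120256, 1245197016, 9684865680, …
ICs: h(0) = 24.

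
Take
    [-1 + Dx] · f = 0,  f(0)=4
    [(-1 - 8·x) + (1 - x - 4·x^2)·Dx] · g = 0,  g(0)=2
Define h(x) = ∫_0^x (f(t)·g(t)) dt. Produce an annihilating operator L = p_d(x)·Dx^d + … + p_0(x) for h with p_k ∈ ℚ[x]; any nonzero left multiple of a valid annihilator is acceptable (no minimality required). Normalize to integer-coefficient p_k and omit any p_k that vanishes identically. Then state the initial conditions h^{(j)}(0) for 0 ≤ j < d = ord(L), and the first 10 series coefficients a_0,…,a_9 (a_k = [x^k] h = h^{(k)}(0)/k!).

L = (2 + 7·x - 4·x^2)·Dx + (-1 + x + 4·x^2)·Dx^2  (order 2).
h: a_k = 0, 8, 8, 52/3, 88/3, 977/15, 5963/45, 26971/90, 831287/1260, 68891713/45360, …
ICs: h(0) = 0, h′(0) = 8.

f: a_k = 4, 4, 2, 2/3, 1/6, 1/30, 1/180, 1/1260, 1/10080, 1/90720, …
g: a_k = 2, 2, 10, 18, 58, 130, 362, 882, 2330, 5858, …
Product ⇒ symmetric product L₀, ord ≤ 1.
h=∫₀ˣh₀: take L = L₀·Dx.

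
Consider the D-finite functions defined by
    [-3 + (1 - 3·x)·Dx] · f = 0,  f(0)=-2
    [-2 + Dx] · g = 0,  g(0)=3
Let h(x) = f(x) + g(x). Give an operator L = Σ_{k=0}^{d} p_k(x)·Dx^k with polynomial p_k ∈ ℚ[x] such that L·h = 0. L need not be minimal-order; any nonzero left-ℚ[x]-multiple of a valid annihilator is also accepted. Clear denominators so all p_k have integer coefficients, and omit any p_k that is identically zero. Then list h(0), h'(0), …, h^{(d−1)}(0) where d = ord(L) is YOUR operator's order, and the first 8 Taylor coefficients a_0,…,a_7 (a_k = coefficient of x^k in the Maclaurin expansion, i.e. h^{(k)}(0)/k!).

L = (-24 - 36·x) + (14 + 24·x - 36·x^2)·Dx + (-1 - 3·x + 18·x^2)·Dx^2  (order 2).
h: a_k = 1, 0, -12, -50, -160, -2426/5, -21866/15, -459262/105, …
ICs: h(0) = 1, h′(0) = 0.

f: a_k = -2, -6, -18, -54, -162, -486, -1458, -4374, …
g: a_k = 3, 6, 6, 4, 2, 4/5, 4/15, 8/105, …
h₀=f+g: left-lcm gives L₀, ord ≤ 2.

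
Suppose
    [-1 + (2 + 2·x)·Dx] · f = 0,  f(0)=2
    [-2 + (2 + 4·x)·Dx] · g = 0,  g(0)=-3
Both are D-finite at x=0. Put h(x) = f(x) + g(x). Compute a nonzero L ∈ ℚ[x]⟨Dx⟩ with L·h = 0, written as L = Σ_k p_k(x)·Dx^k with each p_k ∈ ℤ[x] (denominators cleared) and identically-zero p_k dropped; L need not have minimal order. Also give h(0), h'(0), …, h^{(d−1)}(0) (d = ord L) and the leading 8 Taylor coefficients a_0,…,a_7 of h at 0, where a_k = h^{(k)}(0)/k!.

f: a_k = 2, 1, -1/4, 1/8, -5/64, 7/128, -21/512, 33/1024, …
g: a_k = -3, -3, 3/2, -3/2, 15/8, -21/8, 63/16, -99/16, …
Sum ⇒ L₀ = lclm(L_f,L_g) in ℚ(x)⟨Dx⟩.
L = -1 + (3 + 4·x)·Dx + (2 + 6·x + 4·x^2)·Dx^2  (order 2).
h: a_k = -1, -2, 5/4, -11/8, 115/64, -329/128, 1995/512, -6303/1024, …
ICs: h(0) = -1, h′(0) = -2.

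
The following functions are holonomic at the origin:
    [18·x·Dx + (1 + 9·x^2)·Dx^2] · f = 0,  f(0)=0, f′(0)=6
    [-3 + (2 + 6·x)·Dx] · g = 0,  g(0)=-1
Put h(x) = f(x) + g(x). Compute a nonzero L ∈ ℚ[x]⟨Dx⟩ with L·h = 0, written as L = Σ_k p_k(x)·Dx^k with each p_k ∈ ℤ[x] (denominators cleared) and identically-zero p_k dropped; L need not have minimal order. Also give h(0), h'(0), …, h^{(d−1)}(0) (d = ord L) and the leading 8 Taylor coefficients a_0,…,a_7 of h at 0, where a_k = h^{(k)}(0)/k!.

f: a_k = 0, 6, 0, -18, 0, 486/5, 0, -4374/7, …
g: a_k = -1, -3/2, 9/8, -27/16, 405/128, -1701/256, 15309/1024, -72171/2048, …
f+g: L₀ = lclm(L_f,L_g), ord ≤ 2+1.
L = (-36 - 270·x + 972·x^2 + 1458·x^3)·Dx + (-33 - 144·x + 270·x^2 + 3888·x^3 + 5103·x^4)·Dx^2 + (-2 + 18·x + 108·x^2 + 324·x^3 + 1134·x^4 + 1458·x^5)·Dx^3  (order 3).
h: a_k = -1, 9/2, 9/8, -315/16, 405/128, 115911/1280, 15309/1024, -9463149/14336, …
ICs: h(0) = -1, h′(0) = 9/2, h′′(0) = 9/4.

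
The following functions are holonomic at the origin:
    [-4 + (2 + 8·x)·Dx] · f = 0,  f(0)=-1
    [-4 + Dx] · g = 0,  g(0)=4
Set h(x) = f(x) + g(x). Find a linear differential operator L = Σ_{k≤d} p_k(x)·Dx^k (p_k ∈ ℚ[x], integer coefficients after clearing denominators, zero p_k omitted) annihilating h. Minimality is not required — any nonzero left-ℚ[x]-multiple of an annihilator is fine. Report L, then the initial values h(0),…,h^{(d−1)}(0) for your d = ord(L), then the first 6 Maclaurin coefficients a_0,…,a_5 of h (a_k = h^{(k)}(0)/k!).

L = (24 + 64·x) + (-10 - 64·x - 128·x^2)·Dx + (1 + 12·x + 32·x^2)·Dx^2  (order 2).
h: a_k = 3, 14, 34, 116/3, 158/3, 92/15, …
ICs: h(0) = 3, h′(0) = 14.

f: a_k = -1, -2, 2, -4, 10, -28, …
g: a_k = 4, 16, 32, 128/3, 128/3, 512/15, …
h₀=f+g: left-lcm gives L₀, ord ≤ 2.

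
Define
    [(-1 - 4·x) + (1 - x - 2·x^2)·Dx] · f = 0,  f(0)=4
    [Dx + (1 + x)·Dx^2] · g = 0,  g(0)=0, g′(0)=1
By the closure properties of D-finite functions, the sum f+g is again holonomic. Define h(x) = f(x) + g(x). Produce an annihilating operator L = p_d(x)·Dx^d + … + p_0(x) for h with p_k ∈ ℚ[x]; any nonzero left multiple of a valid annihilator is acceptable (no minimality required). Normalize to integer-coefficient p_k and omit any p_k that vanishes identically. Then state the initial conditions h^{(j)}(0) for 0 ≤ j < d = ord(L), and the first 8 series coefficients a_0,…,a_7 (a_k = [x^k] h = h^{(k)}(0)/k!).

f: a_k = 4, 4, 12, 20, 44, 84, 172, 340, …
g: a_k = 0, 1, -1/2, 1/3, -1/4, 1/5, -1/6, 1/7, …
L₀ := lclm(L_f,L_g); ord L₀ ≤ 1+2.
L = (42 + 144·x + 144·x^2 + 96·x^3)·Dx + (28 + 172·x + 312·x^2 + 328·x^3 + 160·x^4)·Dx^2 + (-7 - 14·x + 5·x^2 + 56·x^3 + 76·x^4 + 32·x^5)·Dx^3  (order 3).
h: a_k = 4, 5, 23/2, 61/3, 175/4, 421/5, 1031/6, 2381/7, …
ICs: h(0) = 4, h′(0) = 5, h′′(0) = 23.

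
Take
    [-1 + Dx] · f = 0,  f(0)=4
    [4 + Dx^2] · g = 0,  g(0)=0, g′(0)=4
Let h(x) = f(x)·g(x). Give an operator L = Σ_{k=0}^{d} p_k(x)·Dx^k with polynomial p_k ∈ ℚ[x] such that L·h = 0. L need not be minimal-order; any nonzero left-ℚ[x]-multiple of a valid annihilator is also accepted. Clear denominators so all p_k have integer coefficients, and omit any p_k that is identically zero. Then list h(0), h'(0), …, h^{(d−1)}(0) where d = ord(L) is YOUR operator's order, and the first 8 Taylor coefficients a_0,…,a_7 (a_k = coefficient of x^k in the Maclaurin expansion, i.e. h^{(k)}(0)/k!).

L = 5 - 2·Dx + Dx^2  (order 2).
h: a_k = 0, 16, 16, -8/3, -8, -38/15, 22/45, 139/315, …
ICs: h(0) = 0, h′(0) = 16.

f: a_k = 4, 4, 2, 2/3, 1/6, 1/30, 1/180, 1/1260, …
g: a_k = 0, 4, 0, -8/3, 0, 8/15, 0, -16/315, …
Product ⇒ symmetric product L₀, ord ≤ 2.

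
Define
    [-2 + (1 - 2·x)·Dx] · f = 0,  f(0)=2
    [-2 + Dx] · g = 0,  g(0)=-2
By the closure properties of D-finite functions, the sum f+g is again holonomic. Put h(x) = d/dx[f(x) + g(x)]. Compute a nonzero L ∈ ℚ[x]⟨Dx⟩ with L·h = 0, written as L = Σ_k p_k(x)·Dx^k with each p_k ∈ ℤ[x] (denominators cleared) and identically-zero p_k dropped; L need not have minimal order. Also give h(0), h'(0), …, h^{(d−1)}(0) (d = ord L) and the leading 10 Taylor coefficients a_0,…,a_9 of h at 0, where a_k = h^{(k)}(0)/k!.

L = (16 + 16·x) + (-10 - 8·x + 8·x^2)·Dx + (1 - 4·x^2)·Dx^2  (order 2).
h: a_k = 0, 8, 40, 368/3, 952/3, 11504/15, 80624/45, 1290208/315, 2903032/315, 58060784/2835, …
ICs: h(0) = 0, h′(0) = 8.

f: a_k = 2, 4, 8, 16, 32, 64, 128, 256, 512, 1024, …
g: a_k = -2, -4, -4, -8/3, -4/3, -8/15, -8/45, -16/315, -4/315, -8/2835, …
Sum ⇒ L₀ = lclm(L_f,L_g) in ℚ(x)⟨Dx⟩.
h₀' ⇒ L via d/dx closure of L₀.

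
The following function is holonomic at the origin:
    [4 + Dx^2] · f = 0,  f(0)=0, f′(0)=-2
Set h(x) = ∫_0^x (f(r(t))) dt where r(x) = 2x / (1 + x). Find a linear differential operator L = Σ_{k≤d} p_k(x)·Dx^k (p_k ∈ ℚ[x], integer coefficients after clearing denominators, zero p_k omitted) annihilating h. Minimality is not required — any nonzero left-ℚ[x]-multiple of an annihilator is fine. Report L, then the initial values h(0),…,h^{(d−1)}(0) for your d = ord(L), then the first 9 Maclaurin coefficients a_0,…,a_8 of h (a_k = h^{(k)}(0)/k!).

f: a_k = 0, -2, 0, 4/3, 0, -4/15, 0, 8/315, 0, …
h₀=f(r): pull back L_f along r ⇒ L₀.
Integrate: L := L₀·Dx.
L = 16·Dx + (2 + 6·x + 6·x^2 + 2·x^3)·Dx^2 + (1 + 4·x + 6·x^2 + 4·x^3 + x^4)·Dx^3  (order 3).
h: a_k = 0, 0, -2, 4/3, 5/3, -28/5, 386/45, -60/7, 2461/630, …
ICs: h(0) = 0, h′(0) = 0, h′′(0) = -4.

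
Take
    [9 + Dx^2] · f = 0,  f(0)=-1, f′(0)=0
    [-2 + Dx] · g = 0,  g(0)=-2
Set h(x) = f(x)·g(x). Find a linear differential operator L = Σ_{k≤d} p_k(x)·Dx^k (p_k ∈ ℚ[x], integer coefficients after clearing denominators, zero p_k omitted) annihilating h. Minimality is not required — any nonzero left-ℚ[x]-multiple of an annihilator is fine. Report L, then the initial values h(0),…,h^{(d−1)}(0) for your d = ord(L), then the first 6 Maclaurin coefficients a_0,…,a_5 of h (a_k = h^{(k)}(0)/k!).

f: a_k = -1, 0, 9/2, 0, -27/8, 0, …
g: a_k = -2, -4, -4, -8/3, -4/3, -8/15, …
L₀ := L_f ⊗_s L_g (sym. prod.), ord ≤ 2.
L = 13 - 4·Dx + Dx^2  (order 2).
h: a_k = 2, 4, -5, -46/3, -119/12, 61/30, …
ICs: h(0) = 2, h′(0) = 4.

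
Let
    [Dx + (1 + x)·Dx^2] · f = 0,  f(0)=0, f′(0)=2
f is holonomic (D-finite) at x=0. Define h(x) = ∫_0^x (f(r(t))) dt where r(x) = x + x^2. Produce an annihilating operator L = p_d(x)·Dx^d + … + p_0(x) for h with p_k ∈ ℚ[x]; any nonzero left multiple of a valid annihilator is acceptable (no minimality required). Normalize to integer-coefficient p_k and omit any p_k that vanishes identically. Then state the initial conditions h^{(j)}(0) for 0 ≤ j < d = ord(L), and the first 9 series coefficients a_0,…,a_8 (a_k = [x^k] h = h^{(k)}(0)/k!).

L = (-1 + 2·x + 2·x^2)·Dx^2 + (1 + 3·x + 3·x^2 + 2·x^3)·Dx^3  (order 3).
h: a_k = 0, 0, 1, 1/3, -1/3, 1/10, 1/15, -2/21, 1/28, …
ICs: h(0) = 0, h′(0) = 0, h′′(0) = 2.

f: a_k = 0, 2, -1, 2/3, -1/2, 2/5, -1/3, 2/7, -1/4, …
Substitute x→r, Dx→(1/r')Dx; clear ⇒ L₀.
h=∫h₀ ⇒ L = L₀·Dx.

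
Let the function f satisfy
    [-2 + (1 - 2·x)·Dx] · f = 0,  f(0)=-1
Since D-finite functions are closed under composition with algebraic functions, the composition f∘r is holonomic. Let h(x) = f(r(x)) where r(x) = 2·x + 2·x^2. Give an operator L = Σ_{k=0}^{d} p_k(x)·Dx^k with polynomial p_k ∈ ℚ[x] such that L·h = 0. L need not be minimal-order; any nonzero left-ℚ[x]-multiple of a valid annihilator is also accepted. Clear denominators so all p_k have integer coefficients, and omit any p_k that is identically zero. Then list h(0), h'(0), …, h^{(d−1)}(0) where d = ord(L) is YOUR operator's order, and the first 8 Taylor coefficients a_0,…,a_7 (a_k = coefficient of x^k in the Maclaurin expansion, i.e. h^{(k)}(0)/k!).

f: a_k = -1, -2, -4, -8, -16, -32, -64, -128, …
Substitute x→r, Dx→(1/r')Dx; clear ⇒ L₀.
L = (4 + 8·x) + (-1 + 4·x + 4·x^2)·Dx  (order 1).
h: a_k = -1, -4, -20, -96, -464, -2240, -10816, -52224, …
ICs: h(0) = -1.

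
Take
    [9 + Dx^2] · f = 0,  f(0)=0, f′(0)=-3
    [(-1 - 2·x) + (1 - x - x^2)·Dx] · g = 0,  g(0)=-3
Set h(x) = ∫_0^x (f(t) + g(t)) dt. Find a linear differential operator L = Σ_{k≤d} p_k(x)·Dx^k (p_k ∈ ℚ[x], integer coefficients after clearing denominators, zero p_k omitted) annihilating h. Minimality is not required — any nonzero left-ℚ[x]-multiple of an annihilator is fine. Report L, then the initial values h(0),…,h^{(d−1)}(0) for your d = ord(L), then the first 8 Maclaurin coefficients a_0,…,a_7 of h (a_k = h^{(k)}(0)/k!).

f: a_k = 0, -3, 0, 9/2, 0, -81/40, 0, 243/560, …
g: a_k = -3, -3, -6, -9, -15, -24, -39, -63, …
Weyl lclm of L_f,L_g ⇒ L₀ (ord ≤ 3).
Integrate: L := L₀·Dx.
L = (-243 - 432·x + 81·x^2 - 216·x^3 - 405·x^4 - 162·x^5)·Dx + (117 - 225·x - 36·x^2 + 297·x^3 - 54·x^4 - 243·x^5 - 81·x^6)·Dx^2 + (-27 - 48·x + 9·x^2 - 24·x^3 - 45·x^4 - 18·x^5)·Dx^3 + (13 - 25·x - 4·x^2 + 33·x^3 - 6·x^4 - 27·x^5 - 9·x^6)·Dx^4  (order 4).
h: a_k = 0, -3, -3, -2, -9/8, -3, -347/80, -39/7, …
ICs: h(0) = 0, h′(0) = -3, h′′(0) = -6, h′′′(0) = -12.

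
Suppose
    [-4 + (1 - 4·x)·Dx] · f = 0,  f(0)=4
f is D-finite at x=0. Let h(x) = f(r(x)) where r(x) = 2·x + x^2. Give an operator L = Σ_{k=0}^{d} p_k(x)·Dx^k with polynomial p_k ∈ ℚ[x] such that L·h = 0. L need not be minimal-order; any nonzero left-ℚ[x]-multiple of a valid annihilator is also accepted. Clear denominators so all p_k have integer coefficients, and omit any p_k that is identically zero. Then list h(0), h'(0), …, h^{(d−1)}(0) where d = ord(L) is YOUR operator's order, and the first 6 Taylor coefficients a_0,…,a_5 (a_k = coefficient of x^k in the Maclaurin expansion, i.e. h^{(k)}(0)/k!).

L = (8 + 8·x) + (-1 + 8·x + 4·x^2)·Dx  (order 1).
h: a_k = 4, 32, 272, 2304, 19520, 165376, …
ICs: h(0) = 4.

f: a_k = 4, 16, 64, 256, 1024, 4096, …
Substitute x→r, Dx→(1/r')Dx; clear ⇒ L₀.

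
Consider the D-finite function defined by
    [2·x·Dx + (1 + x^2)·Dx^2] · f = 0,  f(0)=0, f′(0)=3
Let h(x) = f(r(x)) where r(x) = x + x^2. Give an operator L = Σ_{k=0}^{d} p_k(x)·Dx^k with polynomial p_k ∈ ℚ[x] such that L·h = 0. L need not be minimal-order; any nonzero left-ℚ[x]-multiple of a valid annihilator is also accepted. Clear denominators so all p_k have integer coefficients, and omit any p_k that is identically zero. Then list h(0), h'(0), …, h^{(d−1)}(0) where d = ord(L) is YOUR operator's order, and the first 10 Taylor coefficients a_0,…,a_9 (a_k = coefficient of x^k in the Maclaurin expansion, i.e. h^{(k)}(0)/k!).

f: a_k = 0, 3, 0, -1, 0, 3/5, 0, -3/7, 0, 1/3, …
Substitute x→r, Dx→(1/r')Dx; clear ⇒ L₀.
L = (-2 + 2·x + 8·x^2 + 12·x^3 + 6·x^4)·Dx + (1 + 2·x + x^2 + 4·x^3 + 5·x^4 + 2·x^5)·Dx^2  (order 2).
h: a_k = 0, 3, 3, -1, -3, -12/5, 2, 39/7, 3, -17/3, …
ICs: h(0) = 0, h′(0) = 3.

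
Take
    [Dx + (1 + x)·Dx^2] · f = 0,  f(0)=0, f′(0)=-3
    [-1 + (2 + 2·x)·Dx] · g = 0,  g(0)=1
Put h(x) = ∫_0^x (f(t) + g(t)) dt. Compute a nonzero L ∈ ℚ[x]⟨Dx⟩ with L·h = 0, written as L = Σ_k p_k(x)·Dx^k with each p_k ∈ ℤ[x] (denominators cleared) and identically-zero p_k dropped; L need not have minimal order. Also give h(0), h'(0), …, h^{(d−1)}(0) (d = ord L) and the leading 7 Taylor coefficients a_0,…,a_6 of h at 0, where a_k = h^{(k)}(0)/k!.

L = Dx^2 + (5 + 5·x)·Dx^3 + (2 + 4·x + 2·x^2)·Dx^4  (order 4).
h: a_k = 0, 1, -5/4, 11/24, -15/64, 91/640, -733/7680, …
ICs: h(0) = 0, h′(0) = 1, h′′(0) = -5/2, h′′′(0) = 11/4.

f: a_k = 0, -3, 3/2, -1, 3/4, -3/5, 1/2, …
g: a_k = 1, 1/2, -1/8, 1/16, -5/128, 7/256, -21/1024, …
f+g: L₀ = lclm(L_f,L_g), ord ≤ 2+1.
h=∫h₀ ⇒ L = L₀·Dx.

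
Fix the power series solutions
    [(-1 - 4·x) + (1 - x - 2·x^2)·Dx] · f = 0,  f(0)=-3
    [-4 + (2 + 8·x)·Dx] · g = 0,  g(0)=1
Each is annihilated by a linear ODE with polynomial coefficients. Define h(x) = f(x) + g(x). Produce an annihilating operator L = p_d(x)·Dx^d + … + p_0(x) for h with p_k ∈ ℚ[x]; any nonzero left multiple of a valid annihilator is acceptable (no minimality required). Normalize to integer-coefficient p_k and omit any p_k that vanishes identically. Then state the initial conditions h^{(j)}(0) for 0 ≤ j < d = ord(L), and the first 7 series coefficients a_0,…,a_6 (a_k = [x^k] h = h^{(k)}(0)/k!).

L = (-16 - 84·x - 120·x^2 - 160·x^3) + (10 + 52·x + 204·x^2 + 400·x^3 + 400·x^4)·Dx + (1 - 7·x - 56·x^2 - 8·x^3 + 200·x^4 + 160·x^5)·Dx^2  (order 2).
h: a_k = -2, -1, -11, -11, -43, -35, -213, …
ICs: h(0) = -2, h′(0) = -1.

f: a_k = -3, -3, -9, -15, -33, -63, -129, …
g: a_k = 1, 2, -2, 4, -10, 28, -84, …
L₀ := lclm(L_f,L_g); ord L₀ ≤ 1+1.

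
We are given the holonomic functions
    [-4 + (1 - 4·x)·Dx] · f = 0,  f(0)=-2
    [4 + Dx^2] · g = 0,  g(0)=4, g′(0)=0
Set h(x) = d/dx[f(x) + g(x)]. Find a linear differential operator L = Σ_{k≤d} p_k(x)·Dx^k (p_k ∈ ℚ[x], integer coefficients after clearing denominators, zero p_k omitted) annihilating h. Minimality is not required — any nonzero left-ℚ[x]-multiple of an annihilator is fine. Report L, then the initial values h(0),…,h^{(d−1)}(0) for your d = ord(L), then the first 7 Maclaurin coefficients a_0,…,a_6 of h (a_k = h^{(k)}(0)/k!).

L = (1568 - 256·x + 512·x^2) + (-100 + 432·x - 192·x^2 + 256·x^3)·Dx + (392 - 64·x + 128·x^2)·Dx^2 + (-25 + 108·x - 48·x^2 + 64·x^3)·Dx^3  (order 3).
h: a_k = -8, -80, -384, -6112/3, -10240, -737312/15, -229376, …
ICs: h(0) = -8, h′(0) = -80, h′′(0) = -768.

f: a_k = -2, -8, -32, -128, -512, -2048, -8192, …
g: a_k = 4, 0, -8, 0, 8/3, 0, -16/45, …
f+g: L₀ = lclm(L_f,L_g), ord ≤ 1+2.
h₀' ⇒ L via d/dx closure of L₀.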